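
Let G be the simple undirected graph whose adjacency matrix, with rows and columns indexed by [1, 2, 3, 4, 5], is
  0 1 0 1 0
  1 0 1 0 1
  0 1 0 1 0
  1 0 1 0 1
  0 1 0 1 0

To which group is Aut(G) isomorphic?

The vertices split by degree into {2, 4} (degree 3) and {1, 3, 5} (degree 2); every edge runs between the two parts, so G is the complete bipartite graph K_{2,3}. The parts have unequal sizes, so no automorphism swaps them; each part is permuted independently, giving S_2 × S_3 of order 2!·3! = 12.

S_2 × S_3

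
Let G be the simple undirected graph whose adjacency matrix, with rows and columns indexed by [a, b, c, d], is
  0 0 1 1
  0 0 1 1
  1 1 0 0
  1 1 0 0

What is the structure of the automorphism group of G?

G is 2-regular and bipartite on 2^2 = 4 vertices with girth 4; it is the hypercube graph Q_2. Aut(Q_2) consists of the signed permutations of the 2 coordinate axes: 2! permutations times 2^2 sign flips, so |Aut| = 2^2·2! = 8.

Z_2^2 ⋊ S_2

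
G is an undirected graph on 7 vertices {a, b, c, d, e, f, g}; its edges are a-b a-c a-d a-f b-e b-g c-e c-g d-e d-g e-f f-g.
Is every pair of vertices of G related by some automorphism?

No

Automorphisms preserve degree, but G has vertices of degree 3 and vertices of degree 4; no automorphism maps one to the other, so G is not vertex-transitive.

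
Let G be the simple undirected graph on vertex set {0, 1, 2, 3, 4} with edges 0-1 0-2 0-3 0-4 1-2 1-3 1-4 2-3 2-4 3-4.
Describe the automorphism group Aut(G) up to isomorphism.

Every vertex has degree 4, so G is the complete graph K_5. Any permutation of the 5 vertices preserves K_5, so Aut(K_5) = S_5 of order 5! = 120.

the symmetric group on 5 letters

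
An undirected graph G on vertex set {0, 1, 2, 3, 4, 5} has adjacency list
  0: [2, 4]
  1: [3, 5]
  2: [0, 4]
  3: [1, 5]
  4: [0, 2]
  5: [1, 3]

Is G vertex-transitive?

G has two connected components, {0, 2, 4} and {1, 3, 5}; each is 2-regular, so G = C_3 ⊔ C_3. With two isomorphic components, Aut(G) = Aut(C_3) ≀ S_2 = (D_3 × D_3) ⋊ Z_2: permute each cycle by D_3, then optionally swap the two cycles. Order 2·(2·3)² = 72. This group acts transitively on the 6 vertices.

Yes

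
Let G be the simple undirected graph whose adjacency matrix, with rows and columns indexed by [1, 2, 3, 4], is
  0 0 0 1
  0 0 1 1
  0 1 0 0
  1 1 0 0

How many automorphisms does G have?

2

The degree sequence is [1, 2, 1, 2]; the two degree-1 vertices 1 and 3 are the ends of a path, so G = P_4. A path has exactly one nontrivial symmetry — reversal — giving Aut(G) of order 2.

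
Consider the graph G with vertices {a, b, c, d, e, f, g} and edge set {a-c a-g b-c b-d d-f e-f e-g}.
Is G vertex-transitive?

Yes

G is 2-regular and connected on 7 vertices, i.e. the cycle C_7. The automorphisms of the 7-cycle are exactly the symmetries of a regular 7-gon: the dihedral group D_7, |D_7| = 14. Under this action every vertex can be carried to every other, so G is vertex-transitive.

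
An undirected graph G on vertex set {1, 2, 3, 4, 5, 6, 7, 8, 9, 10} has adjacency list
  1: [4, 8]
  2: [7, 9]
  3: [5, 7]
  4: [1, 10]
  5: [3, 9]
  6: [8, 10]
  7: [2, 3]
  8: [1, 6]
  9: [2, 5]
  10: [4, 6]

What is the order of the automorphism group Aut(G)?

G has two connected components, {1, 4, 6, 8, 10} and {2, 3, 5, 7, 9}; each is 2-regular, so G = C_5 ⊔ C_5. Aut of a disjoint union of two copies of C_5 is the wreath product D_5 ≀ Z_2, of order 2·10² = 200.

200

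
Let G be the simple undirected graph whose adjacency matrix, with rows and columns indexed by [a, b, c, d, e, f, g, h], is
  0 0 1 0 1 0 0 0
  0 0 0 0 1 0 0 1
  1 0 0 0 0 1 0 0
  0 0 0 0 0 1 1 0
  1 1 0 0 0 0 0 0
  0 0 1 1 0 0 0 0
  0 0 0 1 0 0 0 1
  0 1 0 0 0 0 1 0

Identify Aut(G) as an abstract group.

G is 2-regular and connected on 8 vertices, i.e. the cycle C_8. The automorphisms of the 8-cycle are exactly the symmetries of a regular 8-gon: the dihedral group D_8, |D_8| = 16.

the dihedral group of order 16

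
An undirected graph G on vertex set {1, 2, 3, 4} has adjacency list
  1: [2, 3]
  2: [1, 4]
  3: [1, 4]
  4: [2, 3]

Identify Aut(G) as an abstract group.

D_4

Every vertex has degree 2 and the graph is connected, so G is the 4-cycle C_4. The automorphisms of the 4-cycle are exactly the symmetries of a regular 4-gon: the dihedral group D_4, |D_4| = 8.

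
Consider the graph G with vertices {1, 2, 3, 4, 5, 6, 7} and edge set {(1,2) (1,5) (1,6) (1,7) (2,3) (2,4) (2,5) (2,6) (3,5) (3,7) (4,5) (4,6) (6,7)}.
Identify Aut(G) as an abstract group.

The degree sequence is [4, 5, 3, 3, 4, 4, 3]. Checking the degree-preserving permutations of the vertex set shows that none except the identity preserves every edge, so Aut(G) is trivial.

{e}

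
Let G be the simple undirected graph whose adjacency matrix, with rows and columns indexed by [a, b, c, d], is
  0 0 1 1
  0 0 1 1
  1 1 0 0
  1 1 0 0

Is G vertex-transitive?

G is 2-regular and bipartite with parts {a, b} and {c, d} (each part is independent and every cross-pair is an edge), so G = K_{2,2}. Aut(K_{2,2}) is the wreath product S_2 ≀ Z_2: permute within each part, then optionally swap the parts; |Aut| = 2·(2!)² = 8. This group acts transitively on the 4 vertices.

Yes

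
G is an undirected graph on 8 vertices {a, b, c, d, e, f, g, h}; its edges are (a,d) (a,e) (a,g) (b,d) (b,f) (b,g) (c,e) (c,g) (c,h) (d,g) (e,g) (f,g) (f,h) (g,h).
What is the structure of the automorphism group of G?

Vertex g is the unique vertex of degree 7; the remaining 7 vertices each have degree 3 and induce a cycle, so G is the wheel on 8 vertices with hub g. Every automorphism fixes the hub and acts on the rim 7-cycle, so Aut(G) ≅ Aut(C_7) = D_7 of order 14.

D_7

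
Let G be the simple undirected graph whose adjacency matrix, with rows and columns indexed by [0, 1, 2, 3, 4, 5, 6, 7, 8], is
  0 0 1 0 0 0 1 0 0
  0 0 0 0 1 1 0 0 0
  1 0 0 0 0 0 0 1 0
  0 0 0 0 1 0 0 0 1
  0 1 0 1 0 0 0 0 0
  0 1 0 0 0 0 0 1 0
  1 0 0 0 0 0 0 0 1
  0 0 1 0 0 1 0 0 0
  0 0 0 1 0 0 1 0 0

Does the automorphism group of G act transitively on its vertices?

G is 2-regular and connected on 9 vertices, i.e. the cycle C_9. The automorphisms of the 9-cycle are exactly the symmetries of a regular 9-gon: the dihedral group D_9, |D_9| = 18. Under this action every vertex can be carried to every other, so G is vertex-transitive.

Yes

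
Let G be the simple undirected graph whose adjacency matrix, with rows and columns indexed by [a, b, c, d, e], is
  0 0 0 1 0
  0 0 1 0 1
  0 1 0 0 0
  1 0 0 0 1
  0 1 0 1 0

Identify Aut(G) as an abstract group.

The degree sequence is [1, 2, 1, 2, 2]; the two degree-1 vertices a and c are the ends of a path, so G = P_5. A path has exactly one nontrivial symmetry — reversal — giving Aut(G) of order 2.

Z_2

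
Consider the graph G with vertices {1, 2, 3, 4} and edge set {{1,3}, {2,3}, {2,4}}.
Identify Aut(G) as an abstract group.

C_2

The degree sequence is [1, 2, 2, 1]; the two degree-1 vertices 1 and 4 are the ends of a path, so G = P_4. The only nontrivial automorphism of a path is the end-to-end reflection, so Aut(G) ≅ Z_2.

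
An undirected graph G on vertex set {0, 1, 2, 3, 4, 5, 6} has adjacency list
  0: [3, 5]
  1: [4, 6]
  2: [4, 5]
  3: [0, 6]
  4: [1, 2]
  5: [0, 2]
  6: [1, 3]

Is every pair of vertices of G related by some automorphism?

Every vertex has degree 2 and the graph is connected, so G is the 7-cycle C_7. The automorphisms of the 7-cycle are exactly the symmetries of a regular 7-gon: the dihedral group D_7, |D_7| = 14. This group acts transitively on the 7 vertices.

Yes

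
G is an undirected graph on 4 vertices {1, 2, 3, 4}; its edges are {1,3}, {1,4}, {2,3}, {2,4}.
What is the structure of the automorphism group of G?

G is 2-regular and bipartite on 2^2 = 4 vertices with girth 4; it is the hypercube graph Q_2. Aut(Q_2) consists of the signed permutations of the 2 coordinate axes: 2! permutations times 2^2 sign flips, so |Aut| = 2^2·2! = 8.

the hyperoctahedral group B_2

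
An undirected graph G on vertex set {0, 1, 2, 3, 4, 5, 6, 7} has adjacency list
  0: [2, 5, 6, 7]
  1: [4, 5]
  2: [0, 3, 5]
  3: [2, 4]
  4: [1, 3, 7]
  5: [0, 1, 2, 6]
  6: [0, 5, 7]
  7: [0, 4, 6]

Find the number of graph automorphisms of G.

1

Degrees alone do not determine every vertex (e.g. 0 and 5 both have degree 4), but their neighbour-degree multisets differ: N(0) has degrees [3, 3, 3, 4] while N(5) has degrees [2, 3, 3, 4]. Repeating this refinement separates all vertices, so the only automorphism is the identity.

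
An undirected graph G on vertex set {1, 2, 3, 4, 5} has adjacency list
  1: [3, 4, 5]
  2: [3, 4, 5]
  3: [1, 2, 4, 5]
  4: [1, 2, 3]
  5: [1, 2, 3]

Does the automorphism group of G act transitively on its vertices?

Vertex 3 is the only vertex of degree 4, so every automorphism fixes it; G is not vertex-transitive.

No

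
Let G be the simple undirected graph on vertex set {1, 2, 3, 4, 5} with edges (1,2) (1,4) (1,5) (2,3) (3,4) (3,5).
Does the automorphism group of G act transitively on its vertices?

Automorphisms preserve degree, but G has vertices of degree 2 and vertices of degree 3; no automorphism maps one to the other, so G is not vertex-transitive.

No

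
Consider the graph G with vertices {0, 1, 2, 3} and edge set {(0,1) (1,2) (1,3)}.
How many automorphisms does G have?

Vertex 1 has degree 3 and every other vertex has degree 1, so G is the star K_{1,3} with centre 1. Any automorphism fixes the centre and permutes the 3 leaves freely, so Aut(G) ≅ S_3 of order 3! = 6.

6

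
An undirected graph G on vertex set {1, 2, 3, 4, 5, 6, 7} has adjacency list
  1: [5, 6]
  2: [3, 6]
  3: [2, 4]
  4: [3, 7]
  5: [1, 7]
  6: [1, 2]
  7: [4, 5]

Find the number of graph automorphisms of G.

14

Every vertex has degree 2 and the graph is connected, so G is the 7-cycle C_7. The automorphisms of the 7-cycle are exactly the symmetries of a regular 7-gon: the dihedral group D_7, |D_7| = 14.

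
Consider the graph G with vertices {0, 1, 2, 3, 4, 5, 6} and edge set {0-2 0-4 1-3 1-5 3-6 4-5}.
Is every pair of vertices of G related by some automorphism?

No

Automorphisms preserve degree, but G has vertices of degree 1 and vertices of degree 2; no automorphism maps one to the other, so G is not vertex-transitive.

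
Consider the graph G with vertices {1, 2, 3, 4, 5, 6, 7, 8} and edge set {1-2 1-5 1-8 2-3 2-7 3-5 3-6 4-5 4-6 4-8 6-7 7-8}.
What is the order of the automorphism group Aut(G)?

48

G is 3-regular and bipartite on 2^3 = 8 vertices with girth 4; it is the hypercube graph Q_3. The symmetry group of the 3-cube is the hyperoctahedral group B_3 = Z_2 ≀ S_3, of order 2^3·3! = 48.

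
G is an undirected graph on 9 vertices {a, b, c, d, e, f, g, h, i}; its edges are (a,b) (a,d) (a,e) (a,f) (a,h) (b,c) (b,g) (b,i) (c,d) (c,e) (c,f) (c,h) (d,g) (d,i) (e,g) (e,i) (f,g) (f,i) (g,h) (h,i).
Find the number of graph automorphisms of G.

2880

The vertices split by degree into {a, c, g, i} (degree 5) and {b, d, e, f, h} (degree 4); every edge runs between the two parts, so G is the complete bipartite graph K_{4,5}. The parts have unequal sizes, so no automorphism swaps them; each part is permuted independently, giving S_5 × S_4 of order 5!·4! = 2880.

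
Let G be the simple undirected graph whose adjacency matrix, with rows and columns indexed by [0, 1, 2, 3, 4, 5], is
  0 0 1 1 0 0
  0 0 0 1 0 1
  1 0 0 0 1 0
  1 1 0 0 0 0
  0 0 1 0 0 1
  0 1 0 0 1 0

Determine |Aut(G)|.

Every vertex has degree 2 and the graph is connected, so G is the 6-cycle C_6. C_6 has 6 rotations and 6 reflections, so Aut(C_6) ≅ D_6 of order 12.

12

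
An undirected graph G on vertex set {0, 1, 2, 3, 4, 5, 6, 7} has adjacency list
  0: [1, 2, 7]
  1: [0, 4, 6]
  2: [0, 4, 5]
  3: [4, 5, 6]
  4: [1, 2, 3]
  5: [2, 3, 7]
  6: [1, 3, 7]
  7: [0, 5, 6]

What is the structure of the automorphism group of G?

the hyperoctahedral group B_3

G is 3-regular and bipartite on 2^3 = 8 vertices with girth 4; it is the hypercube graph Q_3. The symmetry group of the 3-cube is the hyperoctahedral group B_3 = Z_2 ≀ S_3, of order 2^3·3! = 48.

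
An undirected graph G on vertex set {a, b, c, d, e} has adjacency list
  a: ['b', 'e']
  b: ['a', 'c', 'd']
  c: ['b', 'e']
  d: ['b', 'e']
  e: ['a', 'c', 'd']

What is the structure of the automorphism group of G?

The vertices split by degree into {b, e} (degree 3) and {a, c, d} (degree 2); every edge runs between the two parts, so G is the complete bipartite graph K_{2,3}. The parts have unequal sizes, so no automorphism swaps them; each part is permuted independently, giving S_3 × S_2 of order 3!·2! = 12.

S_3 × S_2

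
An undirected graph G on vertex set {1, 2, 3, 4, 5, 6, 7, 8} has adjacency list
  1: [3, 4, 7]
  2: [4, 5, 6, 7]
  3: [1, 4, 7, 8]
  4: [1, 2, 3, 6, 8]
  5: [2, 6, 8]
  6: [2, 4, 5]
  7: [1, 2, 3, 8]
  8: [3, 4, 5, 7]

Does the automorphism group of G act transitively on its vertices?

Vertex 4 is the only vertex of degree 5, so every automorphism fixes it; G is not vertex-transitive.

No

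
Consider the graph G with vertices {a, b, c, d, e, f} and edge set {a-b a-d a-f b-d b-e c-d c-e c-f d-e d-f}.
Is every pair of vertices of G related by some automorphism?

No

Vertex d is the only vertex of degree 5, so every automorphism fixes it; G is not vertex-transitive.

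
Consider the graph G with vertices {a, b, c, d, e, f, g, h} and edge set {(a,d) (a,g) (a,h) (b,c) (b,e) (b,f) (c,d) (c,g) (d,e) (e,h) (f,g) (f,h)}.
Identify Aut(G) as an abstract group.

G is 3-regular and bipartite on 2^3 = 8 vertices with girth 4; it is the hypercube graph Q_3. Aut(Q_3) consists of the signed permutations of the 3 coordinate axes: 3! permutations times 2^3 sign flips, so |Aut| = 2^3·3! = 48.

the hyperoctahedral group B_3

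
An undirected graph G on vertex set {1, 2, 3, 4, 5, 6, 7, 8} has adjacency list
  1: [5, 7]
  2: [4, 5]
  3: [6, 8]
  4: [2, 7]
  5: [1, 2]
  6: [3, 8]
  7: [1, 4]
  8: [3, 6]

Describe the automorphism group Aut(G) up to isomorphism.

G has two connected components, {1, 2, 4, 5, 7} and {3, 6, 8}; each is 2-regular, so G = C_5 ⊔ C_3. No automorphism exchanges components of different sizes, hence Aut(G) is the direct product D_5 × D_3, order 60.

D_5 × D_3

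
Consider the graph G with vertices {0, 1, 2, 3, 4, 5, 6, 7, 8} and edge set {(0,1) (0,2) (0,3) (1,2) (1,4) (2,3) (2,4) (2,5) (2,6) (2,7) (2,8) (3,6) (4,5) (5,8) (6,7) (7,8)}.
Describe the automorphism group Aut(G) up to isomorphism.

D_8

Vertex 2 is the unique vertex of degree 8; the remaining 8 vertices each have degree 3 and induce a cycle, so G is the wheel on 9 vertices with hub 2. Every automorphism fixes the hub and acts on the rim 8-cycle, so Aut(G) ≅ Aut(C_8) = D_8 of order 16.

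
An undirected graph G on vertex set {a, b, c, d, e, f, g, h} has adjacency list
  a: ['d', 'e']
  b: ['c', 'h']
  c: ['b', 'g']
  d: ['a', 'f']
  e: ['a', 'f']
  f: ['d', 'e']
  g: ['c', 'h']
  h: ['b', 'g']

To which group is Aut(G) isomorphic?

G has two connected components, {a, d, e, f} and {b, c, g, h}; each is 2-regular, so G = C_4 ⊔ C_4. Aut of a disjoint union of two copies of C_4 is the wreath product D_4 ≀ Z_2, of order 2·8² = 128.

(D_4 × D_4) ⋊ Z_2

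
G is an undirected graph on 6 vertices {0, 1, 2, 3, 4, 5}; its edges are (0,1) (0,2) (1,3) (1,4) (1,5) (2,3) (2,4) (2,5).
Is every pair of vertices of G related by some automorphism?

No

Automorphisms preserve degree, but G has vertices of degree 2 and vertices of degree 4; no automorphism maps one to the other, so G is not vertex-transitive.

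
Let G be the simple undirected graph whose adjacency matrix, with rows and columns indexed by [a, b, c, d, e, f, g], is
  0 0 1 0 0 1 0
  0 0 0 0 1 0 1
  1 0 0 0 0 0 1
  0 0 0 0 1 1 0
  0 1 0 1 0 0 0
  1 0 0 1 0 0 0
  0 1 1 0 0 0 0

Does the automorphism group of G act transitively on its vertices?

Every vertex has degree 2 and the graph is connected, so G is the 7-cycle C_7. C_7 has 7 rotations and 7 reflections, so Aut(C_7) ≅ D_7 of order 14. Under this action every vertex can be carried to every other, so G is vertex-transitive.

Yes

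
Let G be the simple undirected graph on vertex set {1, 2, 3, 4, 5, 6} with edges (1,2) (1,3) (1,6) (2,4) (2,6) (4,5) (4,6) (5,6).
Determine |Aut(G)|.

Degrees alone do not determine every vertex (e.g. 1 and 2 both have degree 3), but their neighbour-degree multisets differ: N(1) has degrees [1, 3, 4] while N(2) has degrees [3, 3, 4]. Repeating this refinement separates all vertices, so the only automorphism is the identity.

1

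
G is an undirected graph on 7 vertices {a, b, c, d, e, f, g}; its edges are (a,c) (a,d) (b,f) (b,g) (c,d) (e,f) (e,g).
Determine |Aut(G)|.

48

G has two connected components, {b, e, f, g} and {a, c, d}; each is 2-regular, so G = C_4 ⊔ C_3. No automorphism exchanges components of different sizes, hence Aut(G) is the direct product D_3 × D_4, order 48.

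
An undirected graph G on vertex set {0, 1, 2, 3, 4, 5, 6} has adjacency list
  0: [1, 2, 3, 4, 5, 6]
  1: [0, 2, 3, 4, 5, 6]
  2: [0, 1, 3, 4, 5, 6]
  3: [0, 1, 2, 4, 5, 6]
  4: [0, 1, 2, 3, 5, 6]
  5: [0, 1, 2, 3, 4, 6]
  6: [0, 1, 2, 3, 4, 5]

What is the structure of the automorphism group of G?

the symmetric group on 7 letters

Every vertex has degree 6, so G is the complete graph K_7. Any permutation of the 7 vertices preserves K_7, so Aut(K_7) = S_7 of order 7! = 5040.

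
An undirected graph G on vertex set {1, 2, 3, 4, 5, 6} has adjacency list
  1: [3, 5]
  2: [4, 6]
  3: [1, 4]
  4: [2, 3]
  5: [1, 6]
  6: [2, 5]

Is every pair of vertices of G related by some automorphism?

G is 2-regular and connected on 6 vertices, i.e. the cycle C_6. C_6 has 6 rotations and 6 reflections, so Aut(C_6) ≅ D_6 of order 12. This group acts transitively on the 6 vertices.

Yes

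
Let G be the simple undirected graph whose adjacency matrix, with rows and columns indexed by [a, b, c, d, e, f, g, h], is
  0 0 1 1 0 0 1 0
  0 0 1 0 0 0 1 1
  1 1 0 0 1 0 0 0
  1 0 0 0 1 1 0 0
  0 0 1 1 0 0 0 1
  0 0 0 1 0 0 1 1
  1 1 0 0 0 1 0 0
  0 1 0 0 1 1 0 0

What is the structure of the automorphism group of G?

G is 3-regular and bipartite on 2^3 = 8 vertices with girth 4; it is the hypercube graph Q_3. The symmetry group of the 3-cube is the hyperoctahedral group B_3 = Z_2 ≀ S_3, of order 2^3·3! = 48.

Z_2^3 ⋊ S_3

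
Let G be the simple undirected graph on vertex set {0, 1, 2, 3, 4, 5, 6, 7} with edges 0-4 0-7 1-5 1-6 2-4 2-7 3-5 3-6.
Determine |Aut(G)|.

128

G has two connected components, {0, 2, 4, 7} and {1, 3, 5, 6}; each is 2-regular, so G = C_4 ⊔ C_4. With two isomorphic components, Aut(G) = Aut(C_4) ≀ S_2 = (D_4 × D_4) ⋊ Z_2: permute each cycle by D_4, then optionally swap the two cycles. Order 2·(2·4)² = 128.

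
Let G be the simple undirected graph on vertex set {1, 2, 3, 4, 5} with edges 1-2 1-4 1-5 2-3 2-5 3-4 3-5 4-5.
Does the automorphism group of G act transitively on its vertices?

Vertex 5 is the only vertex of degree 4, so every automorphism fixes it; G is not vertex-transitive.

No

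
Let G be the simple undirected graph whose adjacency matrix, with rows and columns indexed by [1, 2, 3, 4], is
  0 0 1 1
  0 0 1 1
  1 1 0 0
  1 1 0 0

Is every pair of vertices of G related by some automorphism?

G is 2-regular and bipartite on 2^2 = 4 vertices with girth 4; it is the hypercube graph Q_2. The symmetry group of the 2-cube is the hyperoctahedral group B_2 = Z_2 ≀ S_2, of order 2^2·2! = 8. Under this action every vertex can be carried to every other, so G is vertex-transitive.

Yes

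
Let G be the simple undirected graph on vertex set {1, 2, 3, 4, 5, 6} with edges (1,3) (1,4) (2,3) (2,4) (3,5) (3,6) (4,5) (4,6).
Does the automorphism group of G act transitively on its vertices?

Automorphisms preserve degree, but G has vertices of degree 2 and vertices of degree 4; no automorphism maps one to the other, so G is not vertex-transitive.

No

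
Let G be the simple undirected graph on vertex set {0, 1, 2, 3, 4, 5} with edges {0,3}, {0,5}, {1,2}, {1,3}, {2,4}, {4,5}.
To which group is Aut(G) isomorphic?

G is 2-regular and connected on 6 vertices, i.e. the cycle C_6. The automorphisms of the 6-cycle are exactly the symmetries of a regular 6-gon: the dihedral group D_6, |D_6| = 12.

the dihedral group of order 12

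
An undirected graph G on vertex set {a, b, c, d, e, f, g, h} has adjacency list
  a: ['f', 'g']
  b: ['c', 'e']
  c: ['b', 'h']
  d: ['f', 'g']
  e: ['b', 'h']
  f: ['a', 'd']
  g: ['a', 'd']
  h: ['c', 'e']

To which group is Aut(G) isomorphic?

G has two connected components, {a, d, f, g} and {b, c, e, h}; each is 2-regular, so G = C_4 ⊔ C_4. With two isomorphic components, Aut(G) = Aut(C_4) ≀ S_2 = (D_4 × D_4) ⋊ Z_2: permute each cycle by D_4, then optionally swap the two cycles. Order 2·(2·4)² = 128.

D_4 ≀ Z_2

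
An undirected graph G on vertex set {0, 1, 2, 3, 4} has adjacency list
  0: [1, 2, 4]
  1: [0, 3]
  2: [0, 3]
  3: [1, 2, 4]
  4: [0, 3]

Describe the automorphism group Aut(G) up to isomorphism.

The vertices split by degree into {0, 3} (degree 3) and {1, 2, 4} (degree 2); every edge runs between the two parts, so G is the complete bipartite graph K_{2,3}. The parts have unequal sizes, so no automorphism swaps them; each part is permuted independently, giving S_2 × S_3 of order 2!·3! = 12.

S_2 × S_3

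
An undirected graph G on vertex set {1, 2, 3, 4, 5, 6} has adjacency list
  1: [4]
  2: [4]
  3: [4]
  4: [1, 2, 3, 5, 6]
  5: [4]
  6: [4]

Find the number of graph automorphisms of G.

120

Vertex 4 has degree 5 and every other vertex has degree 1, so G is the star K_{1,5} with centre 4. Any automorphism fixes the centre and permutes the 5 leaves freely, so Aut(G) ≅ S_5 of order 5! = 120.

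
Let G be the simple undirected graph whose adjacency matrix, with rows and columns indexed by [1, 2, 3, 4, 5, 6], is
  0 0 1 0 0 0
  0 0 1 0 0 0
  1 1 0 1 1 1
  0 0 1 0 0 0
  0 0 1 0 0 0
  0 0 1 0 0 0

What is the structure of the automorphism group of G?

Vertex 3 has degree 5 and every other vertex has degree 1, so G is the star K_{1,5} with centre 3. The 5 leaves are pairwise interchangeable while the centre is fixed, giving Aut(G) = S_5.

the symmetric group on 5 letters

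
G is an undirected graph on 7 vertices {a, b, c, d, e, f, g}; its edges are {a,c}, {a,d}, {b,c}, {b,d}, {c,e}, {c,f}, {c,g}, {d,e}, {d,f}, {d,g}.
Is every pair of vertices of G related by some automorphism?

No

Automorphisms preserve degree, but G has vertices of degree 2 and vertices of degree 5; no automorphism maps one to the other, so G is not vertex-transitive.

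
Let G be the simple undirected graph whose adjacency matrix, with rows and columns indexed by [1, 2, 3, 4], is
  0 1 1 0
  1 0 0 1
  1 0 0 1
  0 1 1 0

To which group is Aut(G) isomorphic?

G is 2-regular and connected on 4 vertices, i.e. the cycle C_4. C_4 has 4 rotations and 4 reflections, so Aut(C_4) ≅ D_4 of order 8.

the dihedral group of order 8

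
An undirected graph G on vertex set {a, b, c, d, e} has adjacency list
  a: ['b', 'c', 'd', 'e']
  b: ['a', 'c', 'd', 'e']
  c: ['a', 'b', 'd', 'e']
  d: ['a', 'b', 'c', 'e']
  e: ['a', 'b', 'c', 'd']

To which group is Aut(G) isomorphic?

All 5 vertices are pairwise adjacent: G = K_5. Every bijection on the vertex set is an automorphism of K_5; hence Aut(K_5) ≅ S_5, order 120.

S_5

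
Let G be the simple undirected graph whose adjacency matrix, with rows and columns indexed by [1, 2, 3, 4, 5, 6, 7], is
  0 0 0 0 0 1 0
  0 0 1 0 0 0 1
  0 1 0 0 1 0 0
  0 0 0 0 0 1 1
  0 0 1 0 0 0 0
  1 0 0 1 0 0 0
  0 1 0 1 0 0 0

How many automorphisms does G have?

The degree sequence is [1, 2, 2, 2, 1, 2, 2]; the two degree-1 vertices 1 and 5 are the ends of a path, so G = P_7. The only nontrivial automorphism of a path is the end-to-end reflection, so Aut(G) ≅ Z_2.

2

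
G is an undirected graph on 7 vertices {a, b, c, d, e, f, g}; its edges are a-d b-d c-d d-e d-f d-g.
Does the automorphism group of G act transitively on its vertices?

No

Vertex d is the only vertex of degree 6, so every automorphism fixes it; G is not vertex-transitive.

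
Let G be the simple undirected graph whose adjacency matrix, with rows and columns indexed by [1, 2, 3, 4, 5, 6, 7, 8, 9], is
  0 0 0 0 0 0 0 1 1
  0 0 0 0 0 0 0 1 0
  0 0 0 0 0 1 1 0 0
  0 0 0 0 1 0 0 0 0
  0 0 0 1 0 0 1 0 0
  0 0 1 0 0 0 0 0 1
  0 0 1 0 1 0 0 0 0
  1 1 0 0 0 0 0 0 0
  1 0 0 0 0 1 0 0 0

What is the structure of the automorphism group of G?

Z_2

The degree sequence is [2, 1, 2, 1, 2, 2, 2, 2, 2]; the two degree-1 vertices 2 and 4 are the ends of a path, so G = P_9. The only nontrivial automorphism of a path is the end-to-end reflection, so Aut(G) ≅ Z_2.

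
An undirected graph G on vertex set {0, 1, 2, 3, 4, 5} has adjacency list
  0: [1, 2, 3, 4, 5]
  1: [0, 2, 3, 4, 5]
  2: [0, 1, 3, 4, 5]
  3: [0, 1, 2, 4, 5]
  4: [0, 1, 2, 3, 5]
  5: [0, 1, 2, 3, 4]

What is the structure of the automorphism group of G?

the symmetric group on 6 letters

All 6 vertices are pairwise adjacent: G = K_6. Any permutation of the 6 vertices preserves K_6, so Aut(K_6) = S_6 of order 6! = 720.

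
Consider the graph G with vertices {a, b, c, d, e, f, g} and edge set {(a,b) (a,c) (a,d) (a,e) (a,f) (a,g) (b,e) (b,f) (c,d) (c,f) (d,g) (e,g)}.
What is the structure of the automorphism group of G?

D_6

Vertex a is the unique vertex of degree 6; the remaining 6 vertices each have degree 3 and induce a cycle, so G is the wheel on 7 vertices with hub a. Every automorphism fixes the hub and acts on the rim 6-cycle, so Aut(G) ≅ Aut(C_6) = D_6 of order 12.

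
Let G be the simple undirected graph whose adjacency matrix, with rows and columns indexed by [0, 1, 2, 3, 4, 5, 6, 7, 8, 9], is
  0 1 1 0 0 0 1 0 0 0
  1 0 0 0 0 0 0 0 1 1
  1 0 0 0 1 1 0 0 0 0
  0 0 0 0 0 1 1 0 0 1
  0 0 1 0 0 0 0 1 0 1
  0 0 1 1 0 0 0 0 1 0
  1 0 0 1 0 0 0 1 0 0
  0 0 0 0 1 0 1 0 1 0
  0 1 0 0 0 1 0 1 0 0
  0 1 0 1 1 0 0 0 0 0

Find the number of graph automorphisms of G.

120

G is 3-regular on 10 vertices with no triangles and no 4-cycles (girth 5): this is the Petersen graph. Viewing the Petersen graph as the Kneser graph K(5,2) — vertices are 2-subsets of {1,…,5}, edges join disjoint pairs — its automorphisms are exactly the permutations of the 5-element set, so Aut ≅ S_5 of order 120.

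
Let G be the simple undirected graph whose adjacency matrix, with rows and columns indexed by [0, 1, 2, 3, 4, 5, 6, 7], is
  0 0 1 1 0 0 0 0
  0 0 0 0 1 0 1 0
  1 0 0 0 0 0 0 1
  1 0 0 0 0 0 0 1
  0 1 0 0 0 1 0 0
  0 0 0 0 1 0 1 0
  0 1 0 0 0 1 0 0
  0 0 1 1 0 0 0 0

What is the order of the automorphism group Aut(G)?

G has two connected components, {1, 4, 5, 6} and {0, 2, 3, 7}; each is 2-regular, so G = C_4 ⊔ C_4. With two isomorphic components, Aut(G) = Aut(C_4) ≀ S_2 = (D_4 × D_4) ⋊ Z_2: permute each cycle by D_4, then optionally swap the two cycles. Order 2·(2·4)² = 128.

128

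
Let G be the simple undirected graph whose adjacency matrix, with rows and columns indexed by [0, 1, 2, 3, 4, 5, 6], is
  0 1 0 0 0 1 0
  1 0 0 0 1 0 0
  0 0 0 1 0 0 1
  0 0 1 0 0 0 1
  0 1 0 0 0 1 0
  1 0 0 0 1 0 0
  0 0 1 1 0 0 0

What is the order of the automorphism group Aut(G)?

G has two connected components, {0, 1, 4, 5} and {2, 3, 6}; each is 2-regular, so G = C_4 ⊔ C_3. No automorphism exchanges components of different sizes, hence Aut(G) is the direct product D_3 × D_4, order 48.

48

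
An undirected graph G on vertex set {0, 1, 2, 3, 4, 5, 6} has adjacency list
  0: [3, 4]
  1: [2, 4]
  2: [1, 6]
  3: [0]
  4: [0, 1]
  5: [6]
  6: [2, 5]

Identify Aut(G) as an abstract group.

the cyclic group of order 2

The degree sequence is [2, 2, 2, 1, 2, 1, 2]; the two degree-1 vertices 3 and 5 are the ends of a path, so G = P_7. A path has exactly one nontrivial symmetry — reversal — giving Aut(G) of order 2.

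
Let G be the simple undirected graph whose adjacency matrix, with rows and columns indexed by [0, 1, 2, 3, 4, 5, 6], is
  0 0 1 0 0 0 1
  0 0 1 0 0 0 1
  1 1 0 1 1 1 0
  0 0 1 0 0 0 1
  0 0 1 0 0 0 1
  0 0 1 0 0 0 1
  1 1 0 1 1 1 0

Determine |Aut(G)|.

The vertices split by degree into {2, 6} (degree 5) and {0, 1, 3, 4, 5} (degree 2); every edge runs between the two parts, so G is the complete bipartite graph K_{2,5}. The parts have unequal sizes, so no automorphism swaps them; each part is permuted independently, giving S_5 × S_2 of order 5!·2! = 240.

240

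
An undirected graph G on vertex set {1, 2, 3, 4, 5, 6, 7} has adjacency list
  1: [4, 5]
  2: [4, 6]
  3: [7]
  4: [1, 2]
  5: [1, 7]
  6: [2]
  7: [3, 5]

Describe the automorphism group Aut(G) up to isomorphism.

The degree sequence is [2, 2, 1, 2, 2, 1, 2]; the two degree-1 vertices 3 and 6 are the ends of a path, so G = P_7. A path has exactly one nontrivial symmetry — reversal — giving Aut(G) of order 2.

C_2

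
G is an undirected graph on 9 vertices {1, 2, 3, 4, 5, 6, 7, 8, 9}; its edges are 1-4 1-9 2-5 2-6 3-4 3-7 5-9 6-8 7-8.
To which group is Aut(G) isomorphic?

Every vertex has degree 2 and the graph is connected, so G is the 9-cycle C_9. The automorphisms of the 9-cycle are exactly the symmetries of a regular 9-gon: the dihedral group D_9, |D_9| = 18.

D_9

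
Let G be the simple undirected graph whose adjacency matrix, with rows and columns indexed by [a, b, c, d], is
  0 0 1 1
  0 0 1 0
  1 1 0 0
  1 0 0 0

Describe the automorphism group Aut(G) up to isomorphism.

Z_2

The degree sequence is [2, 1, 2, 1]; the two degree-1 vertices b and d are the ends of a path, so G = P_4. A path has exactly one nontrivial symmetry — reversal — giving Aut(G) of order 2.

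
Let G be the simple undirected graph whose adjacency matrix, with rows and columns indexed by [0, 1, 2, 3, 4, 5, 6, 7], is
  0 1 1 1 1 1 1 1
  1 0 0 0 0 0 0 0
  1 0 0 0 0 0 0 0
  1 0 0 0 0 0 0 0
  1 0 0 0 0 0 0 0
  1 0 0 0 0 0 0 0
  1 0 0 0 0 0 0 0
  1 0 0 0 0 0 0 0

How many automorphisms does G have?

5040

Vertex 0 has degree 7 and every other vertex has degree 1, so G is the star K_{1,7} with centre 0. The 7 leaves are pairwise interchangeable while the centre is fixed, giving Aut(G) = S_7.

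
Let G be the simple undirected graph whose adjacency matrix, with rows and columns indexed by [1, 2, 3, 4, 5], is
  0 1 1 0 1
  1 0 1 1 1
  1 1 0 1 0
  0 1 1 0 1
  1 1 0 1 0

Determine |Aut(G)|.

8

Vertex 2 is the unique vertex of degree 4; the remaining 4 vertices each have degree 3 and induce a cycle, so G is the wheel on 5 vertices with hub 2. Every automorphism fixes the hub and acts on the rim 4-cycle, so Aut(G) ≅ Aut(C_4) = D_4 of order 8.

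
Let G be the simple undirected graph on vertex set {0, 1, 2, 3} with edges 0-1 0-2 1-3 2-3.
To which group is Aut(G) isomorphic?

G is 2-regular and bipartite on 2^2 = 4 vertices with girth 4; it is the hypercube graph Q_2. Aut(Q_2) consists of the signed permutations of the 2 coordinate axes: 2! permutations times 2^2 sign flips, so |Aut| = 2^2·2! = 8.

the hyperoctahedral group B_2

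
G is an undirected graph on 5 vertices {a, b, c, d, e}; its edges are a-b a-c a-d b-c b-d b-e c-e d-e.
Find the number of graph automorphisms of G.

8

Vertex b is the unique vertex of degree 4; the remaining 4 vertices each have degree 3 and induce a cycle, so G is the wheel on 5 vertices with hub b. Every automorphism fixes the hub and acts on the rim 4-cycle, so Aut(G) ≅ Aut(C_4) = D_4 of order 8.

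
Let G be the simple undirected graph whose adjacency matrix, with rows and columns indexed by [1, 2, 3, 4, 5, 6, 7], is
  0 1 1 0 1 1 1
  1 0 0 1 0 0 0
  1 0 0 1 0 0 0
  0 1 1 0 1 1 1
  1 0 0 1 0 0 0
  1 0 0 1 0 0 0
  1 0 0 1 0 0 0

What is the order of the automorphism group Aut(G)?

240

The vertices split by degree into {1, 4} (degree 5) and {2, 3, 5, 6, 7} (degree 2); every edge runs between the two parts, so G is the complete bipartite graph K_{2,5}. Automorphisms preserve the bipartition setwise (since the parts differ in size) and act as S_2 × S_5 within it; |Aut| = 240.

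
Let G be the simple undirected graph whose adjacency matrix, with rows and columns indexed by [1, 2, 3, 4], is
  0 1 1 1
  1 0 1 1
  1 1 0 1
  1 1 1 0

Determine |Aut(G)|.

Every vertex has degree 3, so G is the complete graph K_4. Every bijection on the vertex set is an automorphism of K_4; hence Aut(K_4) ≅ S_4, order 24.

24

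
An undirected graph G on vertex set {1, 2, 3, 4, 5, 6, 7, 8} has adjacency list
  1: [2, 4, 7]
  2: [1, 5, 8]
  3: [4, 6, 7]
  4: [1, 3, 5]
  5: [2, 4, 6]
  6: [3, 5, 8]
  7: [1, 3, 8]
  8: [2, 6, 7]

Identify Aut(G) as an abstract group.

G is 3-regular and bipartite on 2^3 = 8 vertices with girth 4; it is the hypercube graph Q_3. The symmetry group of the 3-cube is the hyperoctahedral group B_3 = Z_2 ≀ S_3, of order 2^3·3! = 48.

the hyperoctahedral group B_3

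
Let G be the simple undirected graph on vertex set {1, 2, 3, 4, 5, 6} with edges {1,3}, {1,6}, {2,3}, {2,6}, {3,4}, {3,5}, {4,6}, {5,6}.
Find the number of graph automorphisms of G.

The vertices split by degree into {3, 6} (degree 4) and {1, 2, 4, 5} (degree 2); every edge runs between the two parts, so G is the complete bipartite graph K_{2,4}. Automorphisms preserve the bipartition setwise (since the parts differ in size) and act as S_4 × S_2 within it; |Aut| = 48.

48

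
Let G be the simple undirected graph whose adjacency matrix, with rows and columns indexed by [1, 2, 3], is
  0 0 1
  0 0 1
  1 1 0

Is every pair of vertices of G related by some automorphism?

Vertex 3 is the only vertex of degree 2, so every automorphism fixes it; G is not vertex-transitive.

No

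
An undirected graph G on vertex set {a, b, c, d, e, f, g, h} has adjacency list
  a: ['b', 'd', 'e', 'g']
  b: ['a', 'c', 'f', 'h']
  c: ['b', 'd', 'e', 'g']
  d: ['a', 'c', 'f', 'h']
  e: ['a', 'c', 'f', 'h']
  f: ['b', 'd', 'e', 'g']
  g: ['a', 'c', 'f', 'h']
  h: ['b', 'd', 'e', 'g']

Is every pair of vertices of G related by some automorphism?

G is 4-regular and bipartite with parts {b, d, e, g} and {a, c, f, h} (each part is independent and every cross-pair is an edge), so G = K_{4,4}. Aut(K_{4,4}) is the wreath product S_4 ≀ Z_2: permute within each part, then optionally swap the parts; |Aut| = 2·(4!)² = 1152. This group acts transitively on the 8 vertices.

Yes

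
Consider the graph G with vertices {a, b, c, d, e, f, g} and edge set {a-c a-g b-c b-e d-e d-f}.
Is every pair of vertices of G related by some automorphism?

Automorphisms preserve degree, but G has vertices of degree 1 and vertices of degree 2; no automorphism maps one to the other, so G is not vertex-transitive.

No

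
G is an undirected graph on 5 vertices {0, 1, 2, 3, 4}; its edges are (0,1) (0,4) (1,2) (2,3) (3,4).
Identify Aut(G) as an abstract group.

the dihedral group of order 10

Every vertex has degree 2 and the graph is connected, so G is the 5-cycle C_5. C_5 has 5 rotations and 5 reflections, so Aut(C_5) ≅ D_5 of order 10.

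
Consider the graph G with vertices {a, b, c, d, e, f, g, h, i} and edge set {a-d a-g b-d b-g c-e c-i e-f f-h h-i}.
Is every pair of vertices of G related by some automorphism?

G has two connected components, {c, e, f, h, i} and {a, b, d, g}; each is 2-regular, so G = C_5 ⊔ C_4. The orbit of a under Aut(G) is {a, b, d, g}, which does not contain c, so G is not vertex-transitive.

No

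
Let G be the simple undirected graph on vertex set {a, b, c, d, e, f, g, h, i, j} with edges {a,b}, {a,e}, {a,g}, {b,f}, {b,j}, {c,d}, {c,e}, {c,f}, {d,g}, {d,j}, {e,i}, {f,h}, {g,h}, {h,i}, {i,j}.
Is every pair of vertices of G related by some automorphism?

G is 3-regular on 10 vertices with no triangles and no 4-cycles (girth 5): this is the Petersen graph. Viewing the Petersen graph as the Kneser graph K(5,2) — vertices are 2-subsets of {1,…,5}, edges join disjoint pairs — its automorphisms are exactly the permutations of the 5-element set, so Aut ≅ S_5 of order 120. This group acts transitively on the 10 vertices.

Yes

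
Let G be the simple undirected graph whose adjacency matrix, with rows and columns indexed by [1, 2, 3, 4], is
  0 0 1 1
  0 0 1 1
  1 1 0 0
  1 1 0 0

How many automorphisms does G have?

8

Every vertex has degree 2 and the graph is connected, so G is the 4-cycle C_4. C_4 has 4 rotations and 4 reflections, so Aut(C_4) ≅ D_4 of order 8.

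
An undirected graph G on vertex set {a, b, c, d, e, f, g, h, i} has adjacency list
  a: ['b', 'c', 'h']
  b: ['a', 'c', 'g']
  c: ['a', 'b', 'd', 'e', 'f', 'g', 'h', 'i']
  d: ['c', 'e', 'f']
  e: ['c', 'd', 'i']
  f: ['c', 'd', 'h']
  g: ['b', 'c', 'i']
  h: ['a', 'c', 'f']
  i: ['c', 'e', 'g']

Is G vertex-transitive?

No

Vertex c is the only vertex of degree 8, so every automorphism fixes it; G is not vertex-transitive.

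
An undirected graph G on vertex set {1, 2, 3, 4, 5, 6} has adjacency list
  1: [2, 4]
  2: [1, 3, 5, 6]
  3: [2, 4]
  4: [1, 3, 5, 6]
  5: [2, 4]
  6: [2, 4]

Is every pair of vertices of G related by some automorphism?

Automorphisms preserve degree, but G has vertices of degree 2 and vertices of degree 4; no automorphism maps one to the other, so G is not vertex-transitive.

No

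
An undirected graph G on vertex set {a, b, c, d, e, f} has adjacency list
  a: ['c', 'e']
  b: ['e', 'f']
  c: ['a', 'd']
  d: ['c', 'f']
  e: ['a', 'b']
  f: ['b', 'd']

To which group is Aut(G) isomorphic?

G is 2-regular and connected on 6 vertices, i.e. the cycle C_6. The automorphisms of the 6-cycle are exactly the symmetries of a regular 6-gon: the dihedral group D_6, |D_6| = 12.

the dihedral group of order 12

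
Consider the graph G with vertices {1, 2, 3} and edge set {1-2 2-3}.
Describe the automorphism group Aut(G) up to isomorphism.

the cyclic group of order 2

The degree sequence is [1, 2, 1]; the two degree-1 vertices 1 and 3 are the ends of a path, so G = P_3. The only nontrivial automorphism of a path is the end-to-end reflection, so Aut(G) ≅ Z_2.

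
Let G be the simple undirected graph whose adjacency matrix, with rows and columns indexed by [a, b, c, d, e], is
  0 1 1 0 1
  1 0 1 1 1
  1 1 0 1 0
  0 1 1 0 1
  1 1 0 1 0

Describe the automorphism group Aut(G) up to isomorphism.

Vertex b is the unique vertex of degree 4; the remaining 4 vertices each have degree 3 and induce a cycle, so G is the wheel on 5 vertices with hub b. Every automorphism fixes the hub and acts on the rim 4-cycle, so Aut(G) ≅ Aut(C_4) = D_4 of order 8.

the dihedral group of order 8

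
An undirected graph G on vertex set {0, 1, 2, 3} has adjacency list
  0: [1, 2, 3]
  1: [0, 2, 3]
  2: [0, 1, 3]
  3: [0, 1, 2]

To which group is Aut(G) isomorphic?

S_4

All 4 vertices are pairwise adjacent: G = K_4. Every bijection on the vertex set is an automorphism of K_4; hence Aut(K_4) ≅ S_4, order 24.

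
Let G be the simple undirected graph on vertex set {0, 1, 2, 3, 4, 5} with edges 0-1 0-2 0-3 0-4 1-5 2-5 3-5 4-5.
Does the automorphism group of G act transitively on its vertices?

No

Automorphisms preserve degree, but G has vertices of degree 2 and vertices of degree 4; no automorphism maps one to the other, so G is not vertex-transitive.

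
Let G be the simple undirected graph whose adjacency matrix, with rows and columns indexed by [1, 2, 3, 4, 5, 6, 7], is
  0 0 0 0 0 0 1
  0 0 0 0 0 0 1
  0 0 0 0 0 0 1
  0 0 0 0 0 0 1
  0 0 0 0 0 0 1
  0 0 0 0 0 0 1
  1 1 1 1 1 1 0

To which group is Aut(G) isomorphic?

the symmetric group on 6 letters

Vertex 7 has degree 6 and every other vertex has degree 1, so G is the star K_{1,6} with centre 7. Any automorphism fixes the centre and permutes the 6 leaves freely, so Aut(G) ≅ S_6 of order 6! = 720.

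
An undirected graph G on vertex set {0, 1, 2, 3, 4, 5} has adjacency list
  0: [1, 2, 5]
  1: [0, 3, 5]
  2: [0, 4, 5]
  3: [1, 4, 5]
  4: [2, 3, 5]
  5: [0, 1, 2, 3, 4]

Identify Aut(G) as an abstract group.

D_5

Vertex 5 is the unique vertex of degree 5; the remaining 5 vertices each have degree 3 and induce a cycle, so G is the wheel on 6 vertices with hub 5. Every automorphism fixes the hub and acts on the rim 5-cycle, so Aut(G) ≅ Aut(C_5) = D_5 of order 10.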